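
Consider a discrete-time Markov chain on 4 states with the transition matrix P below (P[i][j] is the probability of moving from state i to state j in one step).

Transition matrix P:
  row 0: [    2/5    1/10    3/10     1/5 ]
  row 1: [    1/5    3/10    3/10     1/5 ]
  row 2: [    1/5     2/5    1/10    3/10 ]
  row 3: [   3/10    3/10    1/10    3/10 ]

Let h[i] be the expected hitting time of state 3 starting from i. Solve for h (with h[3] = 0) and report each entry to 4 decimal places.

h = [4.4444, 4.4444, 4.0741, 0.0000]

First-step conditioning: h[3] = 0; for i ≠ 3, h[i] = 1 + Σ_k P[i][k]·h[k].
  h[0] = 1 + 2/5·h[0] + 1/10·h[1] + 3/10·h[2]
  h[1] = 1 + 1/5·h[0] + 3/10·h[1] + 3/10·h[2]
  h[2] = 1 + 1/5·h[0] + 2/5·h[1] + 1/10·h[2]
Solving the 3×3 linear system over states ≠ 3 gives exactly h = [40/9, 40/9, 110/27, 0] (h[3] = 0 is the target).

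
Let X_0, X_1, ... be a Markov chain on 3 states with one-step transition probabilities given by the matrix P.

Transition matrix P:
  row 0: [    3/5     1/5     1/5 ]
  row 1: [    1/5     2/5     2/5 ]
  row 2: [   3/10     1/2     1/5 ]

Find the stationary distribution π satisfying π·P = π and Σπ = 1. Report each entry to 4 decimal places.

π = [0.3784, 0.3514, 0.2703]

Balance equations π_j = Σ_i π_i·P[i][j]:
  π_0 = 3/5·π_0 + 1/5·π_1 + 3/10·π_2
  π_1 = 1/5·π_0 + 2/5·π_1 + 1/2·π_2
  normalize: π_0 + π_1 + π_2 = 1
Solving the linear system gives exactly π = [14/37, 13/37, 10/37].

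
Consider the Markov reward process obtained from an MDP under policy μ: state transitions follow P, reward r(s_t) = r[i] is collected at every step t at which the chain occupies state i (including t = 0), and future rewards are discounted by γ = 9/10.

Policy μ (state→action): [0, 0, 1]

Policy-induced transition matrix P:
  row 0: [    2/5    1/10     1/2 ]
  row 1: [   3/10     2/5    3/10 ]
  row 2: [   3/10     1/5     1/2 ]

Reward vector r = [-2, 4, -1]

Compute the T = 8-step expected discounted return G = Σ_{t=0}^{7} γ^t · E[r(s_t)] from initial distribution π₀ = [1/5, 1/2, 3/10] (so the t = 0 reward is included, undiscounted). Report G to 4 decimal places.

G = 0.3442

t=0: π = [0.2000, 0.5000, 0.3000], E[r] = 1.3000, γ^t·E[r] = 1.300000, running G = 1.300000
t=1: π = [0.3200, 0.2800, 0.4000], E[r] = 0.0800, γ^t·E[r] = 0.072000, running G = 1.372000
t=2: π = [0.3320, 0.2240, 0.4440], E[r] = -0.2120, γ^t·E[r] = -0.171720, running G = 1.200280
t=3: π = [0.3332, 0.2116, 0.4552], E[r] = -0.2752, γ^t·E[r] = -0.200621, running G = 0.999659
t=4: π = [0.3333, 0.2090, 0.4577], E[r] = -0.2883, γ^t·E[r] = -0.189167, running G = 0.810492
t=5: π = [0.3333, 0.2085, 0.4582], E[r] = -0.2910, γ^t·E[r] = -0.171828, running G = 0.638665
t=6: π = [0.3333, 0.2084, 0.4583], E[r] = -0.2915, γ^t·E[r] = -0.154932, running G = 0.483733
t=7: π = [0.3333, 0.2083, 0.4583], E[r] = -0.2916, γ^t·E[r] = -0.139490, running G = 0.344243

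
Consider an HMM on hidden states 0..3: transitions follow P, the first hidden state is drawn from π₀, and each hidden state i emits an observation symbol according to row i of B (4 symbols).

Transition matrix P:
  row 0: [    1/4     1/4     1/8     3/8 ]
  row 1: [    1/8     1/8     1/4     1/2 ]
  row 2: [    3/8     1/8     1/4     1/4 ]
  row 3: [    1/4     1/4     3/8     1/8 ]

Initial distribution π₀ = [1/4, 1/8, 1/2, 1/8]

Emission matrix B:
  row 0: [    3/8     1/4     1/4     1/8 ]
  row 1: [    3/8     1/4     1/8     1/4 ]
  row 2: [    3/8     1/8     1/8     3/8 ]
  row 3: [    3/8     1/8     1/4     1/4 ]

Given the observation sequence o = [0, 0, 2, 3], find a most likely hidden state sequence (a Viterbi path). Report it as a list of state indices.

path = [2, 0, 3, 2]

t=0: δ = [9.375e-02, 4.688e-02, 1.875e-01, 4.688e-02]  (obs o_0=0)
t=1: δ = [2.637e-02, 8.789e-03, 1.758e-02, 1.758e-02]  ψ = [2, 0, 2, 2]  (obs o_1=0)
t=2: δ = [1.648e-03, 8.240e-04, 8.240e-04, 2.472e-03]  ψ = [0, 0, 3, 0]  (obs o_2=2)
t=3: δ = [7.725e-05, 1.545e-04, 3.476e-04, 1.545e-04]  ψ = [3, 3, 3, 0]  (obs o_3=3)
backtrack: best end state = 2; path = [2, 0, 3, 2]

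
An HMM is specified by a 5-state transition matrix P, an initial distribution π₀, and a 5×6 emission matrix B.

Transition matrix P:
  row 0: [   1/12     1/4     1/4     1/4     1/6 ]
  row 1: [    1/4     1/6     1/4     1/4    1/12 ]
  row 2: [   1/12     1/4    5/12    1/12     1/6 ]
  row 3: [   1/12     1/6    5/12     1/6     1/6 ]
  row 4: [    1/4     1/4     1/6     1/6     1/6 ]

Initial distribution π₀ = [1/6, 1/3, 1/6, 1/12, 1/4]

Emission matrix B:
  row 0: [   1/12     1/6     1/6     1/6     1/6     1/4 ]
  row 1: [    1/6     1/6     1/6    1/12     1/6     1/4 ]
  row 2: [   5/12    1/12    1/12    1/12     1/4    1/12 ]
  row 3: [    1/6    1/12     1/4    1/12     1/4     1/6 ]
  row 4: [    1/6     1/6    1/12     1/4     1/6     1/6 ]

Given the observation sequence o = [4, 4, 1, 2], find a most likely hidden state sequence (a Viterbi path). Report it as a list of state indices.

t=0: δ = [2.778e-02, 5.556e-02, 4.167e-02, 2.083e-02, 4.167e-02]  (obs o_0=4)
t=1: δ = [2.315e-03, 1.736e-03, 4.340e-03, 3.472e-03, 1.157e-03]  ψ = [1, 2, 2, 1, 2]  (obs o_1=4)
t=2: δ = [7.234e-05, 1.808e-04, 1.507e-04, 4.823e-05, 1.206e-04]  ψ = [1, 2, 2, 0, 2]  (obs o_2=1)
t=3: δ = [7.535e-06, 6.279e-06, 5.233e-06, 1.130e-05, 2.093e-06]  ψ = [1, 2, 2, 1, 2]  (obs o_3=2)
backtrack: best end state = 3; path = [2, 2, 1, 3]

path = [2, 2, 1, 3]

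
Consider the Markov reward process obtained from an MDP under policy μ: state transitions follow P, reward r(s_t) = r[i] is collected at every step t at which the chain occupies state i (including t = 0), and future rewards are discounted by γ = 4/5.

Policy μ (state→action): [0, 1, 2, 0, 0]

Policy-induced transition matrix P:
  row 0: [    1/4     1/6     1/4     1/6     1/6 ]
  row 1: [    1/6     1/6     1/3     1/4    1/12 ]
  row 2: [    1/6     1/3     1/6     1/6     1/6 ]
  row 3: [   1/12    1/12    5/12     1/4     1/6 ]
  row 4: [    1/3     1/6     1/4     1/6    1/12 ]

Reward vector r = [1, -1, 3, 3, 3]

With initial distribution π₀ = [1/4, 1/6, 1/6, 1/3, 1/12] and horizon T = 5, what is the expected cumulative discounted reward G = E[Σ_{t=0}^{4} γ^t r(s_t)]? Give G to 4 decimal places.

t=0: π = [0.2500, 0.1667, 0.1667, 0.3333, 0.0833], E[r] = 1.8333, γ^t·E[r] = 1.833333, running G = 1.833333
t=1: π = [0.1736, 0.1667, 0.3056, 0.2083, 0.1458], E[r] = 1.9861, γ^t·E[r] = 1.588889, running G = 3.422222
t=2: π = [0.1881, 0.2002, 0.2731, 0.1979, 0.1406], E[r] = 1.8229, γ^t·E[r] = 1.166667, running G = 4.588889
t=3: π = [0.1893, 0.1957, 0.2769, 0.1998, 0.1383], E[r] = 1.8386, γ^t·E[r] = 0.941383, running G = 5.530272
t=4: π = [0.1888, 0.1962, 0.2765, 0.1996, 0.1388], E[r] = 1.8377, γ^t·E[r] = 0.752714, running G = 6.282986

G = 6.2830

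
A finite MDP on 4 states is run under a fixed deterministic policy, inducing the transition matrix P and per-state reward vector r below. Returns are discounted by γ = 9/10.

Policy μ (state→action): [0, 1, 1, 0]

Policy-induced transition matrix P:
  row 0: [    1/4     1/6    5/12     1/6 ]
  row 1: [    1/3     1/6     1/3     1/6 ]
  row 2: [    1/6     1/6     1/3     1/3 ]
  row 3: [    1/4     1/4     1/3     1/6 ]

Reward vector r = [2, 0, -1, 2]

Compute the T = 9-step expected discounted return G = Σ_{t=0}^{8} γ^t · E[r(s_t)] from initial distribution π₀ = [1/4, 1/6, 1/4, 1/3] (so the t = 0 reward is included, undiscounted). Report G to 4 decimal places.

t=0: π = [0.2500, 0.1667, 0.2500, 0.3333], E[r] = 0.9167, γ^t·E[r] = 0.916667, running G = 0.916667
t=1: π = [0.2431, 0.1944, 0.3542, 0.2083], E[r] = 0.5486, γ^t·E[r] = 0.493750, running G = 1.410417
t=2: π = [0.2367, 0.1840, 0.3536, 0.2257], E[r] = 0.5712, γ^t·E[r] = 0.462656, running G = 1.873073
t=3: π = [0.2359, 0.1855, 0.3531, 0.2256], E[r] = 0.5699, γ^t·E[r] = 0.415441, running G = 2.288514
t=4: π = [0.2360, 0.1855, 0.3530, 0.2255], E[r] = 0.5701, γ^t·E[r] = 0.374042, running G = 2.662557
t=5: π = [0.2360, 0.1855, 0.3530, 0.2255], E[r] = 0.5701, γ^t·E[r] = 0.336622, running G = 2.999179
t=6: π = [0.2360, 0.1855, 0.3530, 0.2255], E[r] = 0.5701, γ^t·E[r] = 0.302961, running G = 3.302140
t=7: π = [0.2360, 0.1855, 0.3530, 0.2255], E[r] = 0.5701, γ^t·E[r] = 0.272665, running G = 3.574804
t=8: π = [0.2360, 0.1855, 0.3530, 0.2255], E[r] = 0.5701, γ^t·E[r] = 0.245398, running G = 3.820202

G = 3.8202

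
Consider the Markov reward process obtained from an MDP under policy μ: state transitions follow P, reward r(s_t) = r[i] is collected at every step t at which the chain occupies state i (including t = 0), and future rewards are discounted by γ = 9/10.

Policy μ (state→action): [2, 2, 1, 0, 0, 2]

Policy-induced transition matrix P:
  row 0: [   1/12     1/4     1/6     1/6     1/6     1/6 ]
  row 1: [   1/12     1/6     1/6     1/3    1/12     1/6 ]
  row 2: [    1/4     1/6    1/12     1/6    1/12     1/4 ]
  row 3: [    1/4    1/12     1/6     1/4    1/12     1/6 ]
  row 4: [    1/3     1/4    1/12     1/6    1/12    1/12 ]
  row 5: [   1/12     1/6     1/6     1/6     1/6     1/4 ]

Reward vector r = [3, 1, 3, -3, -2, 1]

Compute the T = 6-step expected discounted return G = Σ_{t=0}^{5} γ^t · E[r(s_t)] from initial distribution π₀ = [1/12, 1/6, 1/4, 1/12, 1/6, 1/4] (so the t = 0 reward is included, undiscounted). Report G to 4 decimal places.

G = 2.4897

t=0: π = [0.0833, 0.1667, 0.2500, 0.0833, 0.1667, 0.2500], E[r] = 0.8333, γ^t·E[r] = 0.833333, running G = 0.833333
t=1: π = [0.1806, 0.1806, 0.1319, 0.2014, 0.1111, 0.1944], E[r] = 0.4861, γ^t·E[r] = 0.437500, running G = 1.270833
t=2: π = [0.1667, 0.1742, 0.1464, 0.2135, 0.1146, 0.1846], E[r] = 0.4282, γ^t·E[r] = 0.346875, running G = 1.617708
t=3: π = [0.1720, 0.1723, 0.1449, 0.2135, 0.1126, 0.1847], E[r] = 0.4420, γ^t·E[r] = 0.322207, running G = 1.939915
t=4: π = [0.1712, 0.1726, 0.1452, 0.2132, 0.1131, 0.1848], E[r] = 0.4410, γ^t·E[r] = 0.289327, running G = 2.229243
t=5: π = [0.1713, 0.1726, 0.1451, 0.2132, 0.1130, 0.1847], E[r] = 0.4412, γ^t·E[r] = 0.260505, running G = 2.489747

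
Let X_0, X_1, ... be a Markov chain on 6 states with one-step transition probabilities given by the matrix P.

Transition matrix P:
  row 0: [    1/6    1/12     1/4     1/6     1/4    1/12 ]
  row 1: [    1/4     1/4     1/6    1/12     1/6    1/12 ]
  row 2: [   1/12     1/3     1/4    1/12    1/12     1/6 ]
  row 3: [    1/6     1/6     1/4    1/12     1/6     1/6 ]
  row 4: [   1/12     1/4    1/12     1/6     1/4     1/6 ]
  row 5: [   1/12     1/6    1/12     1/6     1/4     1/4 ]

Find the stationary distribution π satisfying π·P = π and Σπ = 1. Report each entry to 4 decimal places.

π = [0.1418, 0.2182, 0.1749, 0.1236, 0.1924, 0.1491]

Balance equations π_j = Σ_i π_i·P[i][j]:
  π_0 = 1/6·π_0 + 1/4·π_1 + 1/12·π_2 + 1/6·π_3 + 1/12·π_4 + 1/12·π_5
  π_1 = 1/12·π_0 + 1/4·π_1 + 1/3·π_2 + 1/6·π_3 + 1/4·π_4 + 1/6·π_5
  π_2 = 1/4·π_0 + 1/6·π_1 + 1/4·π_2 + 1/4·π_3 + 1/12·π_4 + 1/12·π_5
  π_3 = 1/6·π_0 + 1/12·π_1 + 1/12·π_2 + 1/12·π_3 + 1/6·π_4 + 1/6·π_5
  π_4 = 1/4·π_0 + 1/6·π_1 + 1/12·π_2 + 1/6·π_3 + 1/4·π_4 + 1/4·π_5
  normalize: π_0 + π_1 + π_2 + π_3 + π_4 + π_5 = 1
Solving the linear system gives exactly π = [27305/192531, 42013/192531, 11225/64177, 23798/192531, 37036/192531, 9568/64177].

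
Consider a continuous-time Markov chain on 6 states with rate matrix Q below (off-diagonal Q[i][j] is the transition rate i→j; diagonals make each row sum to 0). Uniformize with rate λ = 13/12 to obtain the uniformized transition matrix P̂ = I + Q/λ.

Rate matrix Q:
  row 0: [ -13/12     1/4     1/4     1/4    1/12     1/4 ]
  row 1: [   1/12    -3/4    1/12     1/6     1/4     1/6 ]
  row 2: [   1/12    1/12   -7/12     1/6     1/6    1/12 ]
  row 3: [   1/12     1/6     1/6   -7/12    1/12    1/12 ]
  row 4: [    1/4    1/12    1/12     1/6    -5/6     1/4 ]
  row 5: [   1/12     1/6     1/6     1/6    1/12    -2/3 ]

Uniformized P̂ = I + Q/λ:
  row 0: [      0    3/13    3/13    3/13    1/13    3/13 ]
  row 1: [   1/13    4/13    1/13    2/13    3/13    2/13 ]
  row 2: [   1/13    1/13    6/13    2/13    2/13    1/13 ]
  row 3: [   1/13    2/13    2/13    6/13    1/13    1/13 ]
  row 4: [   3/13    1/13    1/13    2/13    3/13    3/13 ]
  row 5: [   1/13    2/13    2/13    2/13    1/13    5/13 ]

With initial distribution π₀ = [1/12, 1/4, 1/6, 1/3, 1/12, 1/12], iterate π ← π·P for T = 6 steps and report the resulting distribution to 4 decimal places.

π = [0.0911, 0.1595, 0.1992, 0.2324, 0.1380, 0.1797]

t=0: π = [0.0833, 0.2500, 0.1667, 0.3333, 0.0833, 0.0833]
t=1: π = [0.0833, 0.1795, 0.1859, 0.2628, 0.1410, 0.1474]
t=2: π = [0.0922, 0.1627, 0.1928, 0.2411, 0.1405, 0.1706]
t=3: π = [0.0915, 0.1603, 0.1969, 0.2351, 0.1384, 0.1777]
t=4: π = [0.0912, 0.1598, 0.1985, 0.2332, 0.1380, 0.1793]
t=5: π = [0.0911, 0.1596, 0.1990, 0.2326, 0.1380, 0.1796]
t=6: π = [0.0911, 0.1595, 0.1992, 0.2324, 0.1380, 0.1797]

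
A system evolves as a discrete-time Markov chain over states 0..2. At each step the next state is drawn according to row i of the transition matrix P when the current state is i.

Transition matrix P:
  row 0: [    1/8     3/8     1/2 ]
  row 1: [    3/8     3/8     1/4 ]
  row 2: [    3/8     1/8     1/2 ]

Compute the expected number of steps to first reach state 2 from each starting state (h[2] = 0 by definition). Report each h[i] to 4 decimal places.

First-step conditioning: h[2] = 0; for i ≠ 2, h[i] = 1 + Σ_k P[i][k]·h[k].
  h[0] = 1 + 1/8·h[0] + 3/8·h[1]
  h[1] = 1 + 3/8·h[0] + 3/8·h[1]
Solving the 2×2 linear system over states ≠ 2 gives exactly h = [32/13, 40/13, 0] (h[2] = 0 is the target).

h = [2.4615, 3.0769, 0.0000]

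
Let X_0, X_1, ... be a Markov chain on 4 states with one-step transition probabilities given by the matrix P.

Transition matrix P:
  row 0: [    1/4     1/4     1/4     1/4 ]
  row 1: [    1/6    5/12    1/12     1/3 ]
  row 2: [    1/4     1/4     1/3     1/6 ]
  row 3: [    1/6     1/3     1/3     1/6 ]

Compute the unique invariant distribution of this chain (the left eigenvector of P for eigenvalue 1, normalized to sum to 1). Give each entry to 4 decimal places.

π = [0.2032, 0.3238, 0.2355, 0.2376]

Balance equations π_j = Σ_i π_i·P[i][j]:
  π_0 = 1/4·π_0 + 1/6·π_1 + 1/4·π_2 + 1/6·π_3
  π_1 = 1/4·π_0 + 5/12·π_1 + 1/4·π_2 + 1/3·π_3
  π_2 = 1/4·π_0 + 1/12·π_1 + 1/3·π_2 + 1/3·π_3
  normalize: π_0 + π_1 + π_2 + π_3 = 1
Solving the linear system gives exactly π = [290/1427, 462/1427, 336/1427, 339/1427].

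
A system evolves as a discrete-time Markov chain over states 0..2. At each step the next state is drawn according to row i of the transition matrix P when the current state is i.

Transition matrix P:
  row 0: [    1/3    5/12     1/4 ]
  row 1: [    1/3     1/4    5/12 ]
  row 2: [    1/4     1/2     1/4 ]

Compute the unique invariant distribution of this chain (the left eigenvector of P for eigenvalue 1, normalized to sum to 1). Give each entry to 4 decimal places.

Balance equations π_j = Σ_i π_i·P[i][j]:
  π_0 = 1/3·π_0 + 1/3·π_1 + 1/4·π_2
  π_1 = 5/12·π_0 + 1/4·π_1 + 1/2·π_2
  normalize: π_0 + π_1 + π_2 = 1
Solving the linear system gives exactly π = [51/166, 63/166, 26/83].

π = [0.3072, 0.3795, 0.3133]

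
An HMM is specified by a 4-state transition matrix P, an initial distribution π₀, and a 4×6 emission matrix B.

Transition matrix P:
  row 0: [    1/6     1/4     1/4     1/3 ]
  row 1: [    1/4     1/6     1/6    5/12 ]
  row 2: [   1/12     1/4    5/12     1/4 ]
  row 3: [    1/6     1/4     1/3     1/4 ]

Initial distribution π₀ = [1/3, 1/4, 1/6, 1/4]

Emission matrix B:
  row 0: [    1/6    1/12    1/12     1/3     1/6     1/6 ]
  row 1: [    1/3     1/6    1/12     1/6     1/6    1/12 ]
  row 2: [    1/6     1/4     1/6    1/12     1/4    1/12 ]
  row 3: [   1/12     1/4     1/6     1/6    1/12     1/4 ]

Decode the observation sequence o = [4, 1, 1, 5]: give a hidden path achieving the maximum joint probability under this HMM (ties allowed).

path = [2, 2, 2, 3]

t=0: δ = [5.556e-02, 4.167e-02, 4.167e-02, 2.083e-02]  (obs o_0=4)
t=1: δ = [8.681e-04, 2.315e-03, 4.340e-03, 4.630e-03]  ψ = [1, 0, 2, 0]  (obs o_1=1)
t=2: δ = [6.430e-05, 1.929e-04, 4.521e-04, 2.894e-04]  ψ = [3, 3, 2, 3]  (obs o_2=1)
t=3: δ = [8.038e-06, 9.419e-06, 1.570e-05, 2.826e-05]  ψ = [1, 2, 2, 2]  (obs o_3=5)
backtrack: best end state = 3; path = [2, 2, 2, 3]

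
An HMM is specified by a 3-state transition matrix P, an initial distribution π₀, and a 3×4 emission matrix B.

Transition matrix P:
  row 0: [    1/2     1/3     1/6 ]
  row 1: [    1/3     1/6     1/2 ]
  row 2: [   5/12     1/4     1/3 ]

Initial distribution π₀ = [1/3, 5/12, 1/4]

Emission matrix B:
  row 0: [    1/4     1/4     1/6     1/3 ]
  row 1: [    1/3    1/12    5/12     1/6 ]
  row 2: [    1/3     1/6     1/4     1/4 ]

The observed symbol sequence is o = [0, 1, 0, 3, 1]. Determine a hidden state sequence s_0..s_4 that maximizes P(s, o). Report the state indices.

path = [1, 0, 0, 0, 0]

t=0: δ = [8.333e-02, 1.389e-01, 8.333e-02]  (obs o_0=0)
t=1: δ = [1.157e-02, 2.315e-03, 1.157e-02]  ψ = [1, 0, 1]  (obs o_1=1)
t=2: δ = [1.447e-03, 1.286e-03, 1.286e-03]  ψ = [0, 0, 2]  (obs o_2=0)
t=3: δ = [2.411e-04, 8.038e-05, 1.608e-04]  ψ = [0, 0, 1]  (obs o_3=3)
t=4: δ = [3.014e-05, 6.698e-06, 8.931e-06]  ψ = [0, 0, 2]  (obs o_4=1)
backtrack: best end state = 0; path = [1, 0, 0, 0, 0]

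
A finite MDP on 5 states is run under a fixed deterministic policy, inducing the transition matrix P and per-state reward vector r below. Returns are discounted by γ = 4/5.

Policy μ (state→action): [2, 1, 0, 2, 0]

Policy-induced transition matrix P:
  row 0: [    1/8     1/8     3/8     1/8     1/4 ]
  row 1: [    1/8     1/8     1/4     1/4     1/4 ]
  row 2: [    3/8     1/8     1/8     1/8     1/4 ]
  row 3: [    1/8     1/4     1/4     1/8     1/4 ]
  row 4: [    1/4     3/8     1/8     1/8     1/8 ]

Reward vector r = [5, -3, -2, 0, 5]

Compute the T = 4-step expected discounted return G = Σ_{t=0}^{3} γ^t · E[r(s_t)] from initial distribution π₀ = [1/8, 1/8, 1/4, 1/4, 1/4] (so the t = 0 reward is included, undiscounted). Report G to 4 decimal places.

G = 3.1685

t=0: π = [0.1250, 0.1250, 0.2500, 0.2500, 0.2500], E[r] = 1.0000, γ^t·E[r] = 1.000000, running G = 1.000000
t=1: π = [0.2188, 0.2188, 0.2031, 0.1406, 0.2188], E[r] = 1.1250, γ^t·E[r] = 0.900000, running G = 1.900000
t=2: π = [0.2031, 0.1973, 0.2246, 0.1523, 0.2227], E[r] = 1.0879, γ^t·E[r] = 0.696250, running G = 2.596250
t=3: π = [0.2090, 0.1997, 0.2195, 0.1497, 0.2222], E[r] = 1.1177, γ^t·E[r] = 0.572250, running G = 3.168500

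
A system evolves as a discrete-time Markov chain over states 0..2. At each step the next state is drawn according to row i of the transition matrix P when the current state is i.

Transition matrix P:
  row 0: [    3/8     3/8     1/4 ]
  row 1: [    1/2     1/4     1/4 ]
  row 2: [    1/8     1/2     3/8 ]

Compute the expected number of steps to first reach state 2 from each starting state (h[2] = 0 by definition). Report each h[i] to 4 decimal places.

h = [4.0000, 4.0000, 0.0000]

First-step conditioning: h[2] = 0; for i ≠ 2, h[i] = 1 + Σ_k P[i][k]·h[k].
  h[0] = 1 + 3/8·h[0] + 3/8·h[1]
  h[1] = 1 + 1/2·h[0] + 1/4·h[1]
Solving the 2×2 linear system over states ≠ 2 gives exactly h = [4, 4, 0] (h[2] = 0 is the target).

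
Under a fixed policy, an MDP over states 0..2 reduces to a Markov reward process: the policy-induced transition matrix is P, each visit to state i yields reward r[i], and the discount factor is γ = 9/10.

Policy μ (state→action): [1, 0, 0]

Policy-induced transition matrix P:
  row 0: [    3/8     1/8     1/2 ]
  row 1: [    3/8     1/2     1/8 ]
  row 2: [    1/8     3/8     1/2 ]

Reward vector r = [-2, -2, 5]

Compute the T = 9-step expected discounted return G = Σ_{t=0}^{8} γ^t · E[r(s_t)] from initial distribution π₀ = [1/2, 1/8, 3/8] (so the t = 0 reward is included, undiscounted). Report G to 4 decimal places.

t=0: π = [0.5000, 0.1250, 0.3750], E[r] = 0.6250, γ^t·E[r] = 0.625000, running G = 0.625000
t=1: π = [0.2813, 0.2656, 0.4531], E[r] = 1.1719, γ^t·E[r] = 1.054688, running G = 1.679688
t=2: π = [0.2617, 0.3379, 0.4004], E[r] = 0.8027, γ^t·E[r] = 0.650215, running G = 2.329902
t=3: π = [0.2749, 0.3518, 0.3733], E[r] = 0.6130, γ^t·E[r] = 0.446904, running G = 2.776806
t=4: π = [0.2817, 0.3503, 0.3681], E[r] = 0.5765, γ^t·E[r] = 0.378247, running G = 3.155053
t=5: π = [0.2830, 0.3484, 0.3687], E[r] = 0.5806, γ^t·E[r] = 0.342834, running G = 3.497887
t=6: π = [0.2828, 0.3478, 0.3694], E[r] = 0.5855, γ^t·E[r] = 0.311185, running G = 3.809073
t=7: π = [0.2827, 0.3478, 0.3696], E[r] = 0.5870, γ^t·E[r] = 0.280773, running G = 4.089845
t=8: π = [0.2826, 0.3478, 0.3696], E[r] = 0.5871, γ^t·E[r] = 0.252733, running G = 4.342579

G = 4.3426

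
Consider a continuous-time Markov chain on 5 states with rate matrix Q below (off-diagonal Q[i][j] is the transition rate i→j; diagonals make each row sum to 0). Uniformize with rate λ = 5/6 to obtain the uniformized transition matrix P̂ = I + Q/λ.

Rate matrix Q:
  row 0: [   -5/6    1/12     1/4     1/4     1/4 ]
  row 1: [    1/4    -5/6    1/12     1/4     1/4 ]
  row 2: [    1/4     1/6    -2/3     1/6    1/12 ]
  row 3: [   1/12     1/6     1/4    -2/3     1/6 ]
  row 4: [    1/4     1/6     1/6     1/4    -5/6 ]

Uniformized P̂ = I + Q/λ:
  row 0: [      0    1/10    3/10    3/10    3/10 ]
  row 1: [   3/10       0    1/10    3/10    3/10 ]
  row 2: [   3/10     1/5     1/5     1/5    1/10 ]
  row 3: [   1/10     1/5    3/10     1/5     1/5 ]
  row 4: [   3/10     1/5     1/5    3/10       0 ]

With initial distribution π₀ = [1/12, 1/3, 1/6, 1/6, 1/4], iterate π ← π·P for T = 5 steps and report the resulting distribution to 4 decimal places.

t=0: π = [0.0833, 0.3333, 0.1667, 0.1667, 0.2500]
t=1: π = [0.2417, 0.1250, 0.1917, 0.2667, 0.1750]
t=2: π = [0.1742, 0.1508, 0.2383, 0.2542, 0.1825]
t=3: π = [0.1969, 0.1524, 0.2278, 0.2508, 0.1722]
t=4: π = [0.1908, 0.1498, 0.2295, 0.2522, 0.1777]
t=5: π = [0.1923, 0.1510, 0.2293, 0.2518, 0.1756]

π = [0.1923, 0.1510, 0.2293, 0.2518, 0.1756]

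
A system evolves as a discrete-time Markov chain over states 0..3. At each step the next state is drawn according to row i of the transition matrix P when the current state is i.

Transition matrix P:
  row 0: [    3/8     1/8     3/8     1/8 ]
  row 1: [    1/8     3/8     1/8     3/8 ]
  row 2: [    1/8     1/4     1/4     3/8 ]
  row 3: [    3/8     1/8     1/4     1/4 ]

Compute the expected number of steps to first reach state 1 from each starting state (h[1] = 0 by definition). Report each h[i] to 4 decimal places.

h = [6.1176, 0.0000, 5.4588, 6.2118]

First-step conditioning: h[1] = 0; for i ≠ 1, h[i] = 1 + Σ_k P[i][k]·h[k].
  h[0] = 1 + 3/8·h[0] + 3/8·h[2] + 1/8·h[3]
  h[2] = 1 + 1/8·h[0] + 1/4·h[2] + 3/8·h[3]
  h[3] = 1 + 3/8·h[0] + 1/4·h[2] + 1/4·h[3]
Solving the 3×3 linear system over states ≠ 1 gives exactly h = [104/17, 0, 464/85, 528/85] (h[1] = 0 is the target).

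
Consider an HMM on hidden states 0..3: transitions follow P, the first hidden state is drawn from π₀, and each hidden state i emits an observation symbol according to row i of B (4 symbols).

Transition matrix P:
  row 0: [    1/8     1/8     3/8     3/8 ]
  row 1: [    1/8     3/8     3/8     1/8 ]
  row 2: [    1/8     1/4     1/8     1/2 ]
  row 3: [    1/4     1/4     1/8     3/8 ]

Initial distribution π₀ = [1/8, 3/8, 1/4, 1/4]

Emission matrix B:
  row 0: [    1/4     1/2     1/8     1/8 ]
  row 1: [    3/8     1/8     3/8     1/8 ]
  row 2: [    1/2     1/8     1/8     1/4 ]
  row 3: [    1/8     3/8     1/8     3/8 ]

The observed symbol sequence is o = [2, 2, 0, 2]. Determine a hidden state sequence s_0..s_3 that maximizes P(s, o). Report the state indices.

path = [1, 1, 1, 1]

t=0: δ = [1.562e-02, 1.406e-01, 3.125e-02, 3.125e-02]  (obs o_0=2)
t=1: δ = [2.197e-03, 1.978e-02, 6.592e-03, 2.197e-03]  ψ = [1, 1, 1, 1]  (obs o_1=2)
t=2: δ = [6.180e-04, 2.781e-03, 3.708e-03, 4.120e-04]  ψ = [1, 1, 1, 2]  (obs o_2=0)
t=3: δ = [5.794e-05, 3.911e-04, 1.304e-04, 2.317e-04]  ψ = [2, 1, 1, 2]  (obs o_3=2)
backtrack: best end state = 1; path = [1, 1, 1, 1]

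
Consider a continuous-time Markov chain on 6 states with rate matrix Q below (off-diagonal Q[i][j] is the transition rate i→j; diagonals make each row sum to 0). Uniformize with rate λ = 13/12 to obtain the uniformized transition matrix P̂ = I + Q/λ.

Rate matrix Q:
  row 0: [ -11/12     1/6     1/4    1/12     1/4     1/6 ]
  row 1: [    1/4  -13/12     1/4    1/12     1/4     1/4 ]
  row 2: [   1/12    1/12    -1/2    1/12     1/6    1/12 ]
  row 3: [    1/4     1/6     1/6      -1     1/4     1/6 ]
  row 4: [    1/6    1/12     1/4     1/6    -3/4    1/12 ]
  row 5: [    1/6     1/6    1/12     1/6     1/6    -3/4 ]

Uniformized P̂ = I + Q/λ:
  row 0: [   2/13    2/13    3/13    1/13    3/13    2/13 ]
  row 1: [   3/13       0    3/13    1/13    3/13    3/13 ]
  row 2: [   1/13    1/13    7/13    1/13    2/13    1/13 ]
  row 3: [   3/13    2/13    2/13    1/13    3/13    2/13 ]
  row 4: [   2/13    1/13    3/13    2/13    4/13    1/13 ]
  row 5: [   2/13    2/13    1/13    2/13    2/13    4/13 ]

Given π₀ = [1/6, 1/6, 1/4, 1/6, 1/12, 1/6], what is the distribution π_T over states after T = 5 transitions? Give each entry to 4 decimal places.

π = [0.1474, 0.0999, 0.2889, 0.1046, 0.2139, 0.1453]

t=0: π = [0.1667, 0.1667, 0.2500, 0.1667, 0.0833, 0.1667]
t=1: π = [0.1603, 0.1026, 0.2692, 0.0962, 0.2051, 0.1667]
t=2: π = [0.1484, 0.1016, 0.2806, 0.1055, 0.2130, 0.1509]
t=3: π = [0.1482, 0.1003, 0.2858, 0.1049, 0.2140, 0.1469]
t=4: π = [0.1476, 0.1000, 0.2880, 0.1047, 0.2139, 0.1457]
t=5: π = [0.1474, 0.0999, 0.2889, 0.1046, 0.2139, 0.1453]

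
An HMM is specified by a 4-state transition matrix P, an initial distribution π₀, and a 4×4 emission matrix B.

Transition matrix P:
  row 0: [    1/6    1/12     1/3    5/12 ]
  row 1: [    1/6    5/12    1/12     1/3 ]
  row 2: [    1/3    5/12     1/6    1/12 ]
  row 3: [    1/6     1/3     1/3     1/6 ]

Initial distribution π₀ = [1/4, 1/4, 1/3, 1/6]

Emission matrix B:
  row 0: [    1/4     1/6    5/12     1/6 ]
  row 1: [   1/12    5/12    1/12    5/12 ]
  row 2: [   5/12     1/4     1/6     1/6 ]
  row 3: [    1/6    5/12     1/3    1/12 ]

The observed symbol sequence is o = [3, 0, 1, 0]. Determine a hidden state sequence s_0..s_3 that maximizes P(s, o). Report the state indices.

path = [2, 0, 3, 2]

t=0: δ = [4.167e-02, 1.042e-01, 5.556e-02, 1.389e-02]  (obs o_0=3)
t=1: δ = [4.630e-03, 3.617e-03, 5.787e-03, 5.787e-03]  ψ = [2, 1, 0, 1]  (obs o_1=0)
t=2: δ = [3.215e-04, 1.005e-03, 4.823e-04, 8.038e-04]  ψ = [2, 2, 3, 0]  (obs o_2=1)
t=3: δ = [4.186e-05, 3.489e-05, 1.116e-04, 5.582e-05]  ψ = [1, 1, 3, 1]  (obs o_3=0)
backtrack: best end state = 2; path = [2, 0, 3, 2]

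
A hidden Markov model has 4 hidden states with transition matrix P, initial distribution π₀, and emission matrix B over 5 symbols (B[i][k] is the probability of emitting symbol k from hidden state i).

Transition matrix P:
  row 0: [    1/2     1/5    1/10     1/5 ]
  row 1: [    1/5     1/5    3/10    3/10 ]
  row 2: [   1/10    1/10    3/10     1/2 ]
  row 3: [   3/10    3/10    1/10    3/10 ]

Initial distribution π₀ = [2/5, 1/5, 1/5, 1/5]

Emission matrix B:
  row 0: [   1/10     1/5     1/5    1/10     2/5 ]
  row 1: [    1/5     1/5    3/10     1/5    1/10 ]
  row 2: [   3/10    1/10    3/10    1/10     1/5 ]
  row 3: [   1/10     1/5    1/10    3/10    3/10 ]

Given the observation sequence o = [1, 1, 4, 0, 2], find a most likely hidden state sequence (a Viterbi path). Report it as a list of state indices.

path = [0, 0, 0, 0, 0]

t=0: δ = [8.000e-02, 4.000e-02, 2.000e-02, 4.000e-02]  (obs o_0=1)
t=1: δ = [8.000e-03, 3.200e-03, 1.200e-03, 3.200e-03]  ψ = [0, 0, 1, 0]  (obs o_1=1)
t=2: δ = [1.600e-03, 1.600e-04, 1.920e-04, 4.800e-04]  ψ = [0, 0, 1, 0]  (obs o_2=4)
t=3: δ = [8.000e-05, 6.400e-05, 4.800e-05, 3.200e-05]  ψ = [0, 0, 0, 0]  (obs o_3=0)
t=4: δ = [8.000e-06, 4.800e-06, 5.760e-06, 2.400e-06]  ψ = [0, 0, 1, 2]  (obs o_4=2)
backtrack: best end state = 0; path = [0, 0, 0, 0, 0]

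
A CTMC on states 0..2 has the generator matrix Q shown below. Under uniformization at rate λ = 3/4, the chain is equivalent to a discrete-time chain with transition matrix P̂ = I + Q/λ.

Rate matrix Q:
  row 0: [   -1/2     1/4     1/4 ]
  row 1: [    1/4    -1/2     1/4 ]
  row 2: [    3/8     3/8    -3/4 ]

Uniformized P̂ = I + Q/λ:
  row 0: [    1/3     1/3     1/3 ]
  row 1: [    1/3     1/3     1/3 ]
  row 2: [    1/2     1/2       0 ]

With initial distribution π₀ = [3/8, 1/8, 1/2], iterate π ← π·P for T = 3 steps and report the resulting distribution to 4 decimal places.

π = [0.3796, 0.3796, 0.2407]

t=0: π = [0.3750, 0.1250, 0.5000]
t=1: π = [0.4167, 0.4167, 0.1667]
t=2: π = [0.3611, 0.3611, 0.2778]
t=3: π = [0.3796, 0.3796, 0.2407]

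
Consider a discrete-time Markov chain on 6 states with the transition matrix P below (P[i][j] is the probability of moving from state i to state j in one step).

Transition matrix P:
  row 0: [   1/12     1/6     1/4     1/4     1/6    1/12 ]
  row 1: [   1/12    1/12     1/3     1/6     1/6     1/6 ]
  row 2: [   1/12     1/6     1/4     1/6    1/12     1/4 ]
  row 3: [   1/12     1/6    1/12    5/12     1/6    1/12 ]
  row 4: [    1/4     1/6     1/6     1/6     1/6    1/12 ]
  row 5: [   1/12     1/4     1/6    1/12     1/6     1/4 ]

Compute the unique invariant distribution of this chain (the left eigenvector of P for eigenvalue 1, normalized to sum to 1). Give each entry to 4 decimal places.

π = [0.1083, 0.1659, 0.2021, 0.2168, 0.1498, 0.1570]

Balance equations π_j = Σ_i π_i·P[i][j]:
  π_0 = 1/12·π_0 + 1/12·π_1 + 1/12·π_2 + 1/12·π_3 + 1/4·π_4 + 1/12·π_5
  π_1 = 1/6·π_0 + 1/12·π_1 + 1/6·π_2 + 1/6·π_3 + 1/6·π_4 + 1/4·π_5
  π_2 = 1/4·π_0 + 1/3·π_1 + 1/4·π_2 + 1/12·π_3 + 1/6·π_4 + 1/6·π_5
  π_3 = 1/4·π_0 + 1/6·π_1 + 1/6·π_2 + 5/12·π_3 + 1/6·π_4 + 1/12·π_5
  π_4 = 1/6·π_0 + 1/6·π_1 + 1/12·π_2 + 1/6·π_3 + 1/6·π_4 + 1/6·π_5
  normalize: π_0 + π_1 + π_2 + π_3 + π_4 + π_5 = 1
Solving the linear system gives exactly π = [19843/183216, 1900/11451, 1543/7634, 13241/61072, 4575/30536, 1798/11451].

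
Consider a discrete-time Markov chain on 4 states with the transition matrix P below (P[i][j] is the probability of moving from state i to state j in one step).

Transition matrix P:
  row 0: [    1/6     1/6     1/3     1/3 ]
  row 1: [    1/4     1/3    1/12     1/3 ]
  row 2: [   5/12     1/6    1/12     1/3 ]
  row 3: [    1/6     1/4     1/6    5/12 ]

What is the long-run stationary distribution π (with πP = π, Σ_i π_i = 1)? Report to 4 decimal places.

π = [0.2291, 0.2364, 0.1709, 0.3636]

Balance equations π_j = Σ_i π_i·P[i][j]:
  π_0 = 1/6·π_0 + 1/4·π_1 + 5/12·π_2 + 1/6·π_3
  π_1 = 1/6·π_0 + 1/3·π_1 + 1/6·π_2 + 1/4·π_3
  π_2 = 1/3·π_0 + 1/12·π_1 + 1/12·π_2 + 1/6·π_3
  normalize: π_0 + π_1 + π_2 + π_3 = 1
Solving the linear system gives exactly π = [63/275, 13/55, 47/275, 4/11].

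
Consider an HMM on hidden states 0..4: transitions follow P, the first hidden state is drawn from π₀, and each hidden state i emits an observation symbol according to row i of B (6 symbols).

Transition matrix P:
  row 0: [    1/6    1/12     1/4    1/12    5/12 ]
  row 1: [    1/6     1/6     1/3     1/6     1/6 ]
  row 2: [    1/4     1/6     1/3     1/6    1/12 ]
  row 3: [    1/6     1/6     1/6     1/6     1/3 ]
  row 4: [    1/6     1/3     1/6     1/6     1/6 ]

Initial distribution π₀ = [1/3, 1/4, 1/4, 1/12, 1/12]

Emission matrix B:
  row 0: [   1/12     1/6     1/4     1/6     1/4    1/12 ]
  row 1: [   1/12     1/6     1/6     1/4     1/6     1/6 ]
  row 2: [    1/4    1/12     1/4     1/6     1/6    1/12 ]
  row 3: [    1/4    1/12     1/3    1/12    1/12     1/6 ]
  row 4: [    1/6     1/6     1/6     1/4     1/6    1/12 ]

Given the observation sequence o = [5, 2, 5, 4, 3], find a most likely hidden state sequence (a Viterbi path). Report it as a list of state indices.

path = [1, 2, 2, 0, 4]

t=0: δ = [2.778e-02, 4.167e-02, 2.083e-02, 1.389e-02, 6.944e-03]  (obs o_0=5)
t=1: δ = [1.736e-03, 1.157e-03, 3.472e-03, 2.315e-03, 1.929e-03]  ψ = [1, 1, 1, 1, 0]  (obs o_1=2)
t=2: δ = [7.234e-05, 1.072e-04, 9.645e-05, 9.645e-05, 6.430e-05]  ψ = [2, 4, 2, 2, 3]  (obs o_2=5)
t=3: δ = [6.028e-06, 3.572e-06, 5.954e-06, 1.488e-06, 5.358e-06]  ψ = [2, 4, 1, 1, 3]  (obs o_3=4)
t=4: δ = [2.481e-07, 4.465e-07, 3.308e-07, 8.269e-08, 6.279e-07]  ψ = [2, 4, 2, 2, 0]  (obs o_4=3)
backtrack: best end state = 4; path = [1, 2, 2, 0, 4]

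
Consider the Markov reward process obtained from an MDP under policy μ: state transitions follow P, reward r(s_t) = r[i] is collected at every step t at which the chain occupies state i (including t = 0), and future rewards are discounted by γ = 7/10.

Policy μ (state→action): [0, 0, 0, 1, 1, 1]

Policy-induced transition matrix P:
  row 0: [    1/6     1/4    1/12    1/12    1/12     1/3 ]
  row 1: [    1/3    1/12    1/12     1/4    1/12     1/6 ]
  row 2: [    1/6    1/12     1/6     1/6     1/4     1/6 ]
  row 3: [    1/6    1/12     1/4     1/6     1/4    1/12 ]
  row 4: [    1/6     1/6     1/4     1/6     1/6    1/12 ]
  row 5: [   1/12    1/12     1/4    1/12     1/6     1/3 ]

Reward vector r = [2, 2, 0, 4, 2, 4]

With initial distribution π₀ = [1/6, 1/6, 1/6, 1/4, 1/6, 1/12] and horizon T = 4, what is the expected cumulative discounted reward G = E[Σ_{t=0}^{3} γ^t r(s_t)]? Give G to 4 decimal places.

t=0: π = [0.1667, 0.1667, 0.1667, 0.2500, 0.1667, 0.0833], E[r] = 2.3333, γ^t·E[r] = 2.333333, running G = 2.333333
t=1: π = [0.1875, 0.1250, 0.1806, 0.1597, 0.1736, 0.1736], E[r] = 2.3056, γ^t·E[r] = 1.613889, running G = 3.947222
t=2: π = [0.1730, 0.1291, 0.1829, 0.1470, 0.1690, 0.1991], E[r] = 2.3264, γ^t·E[r] = 1.139931, running G = 5.087153
t=3: π = [0.1716, 0.1263, 0.1844, 0.1464, 0.1690, 0.2024], E[r] = 2.3287, γ^t·E[r] = 0.798745, running G = 5.885898

G = 5.8859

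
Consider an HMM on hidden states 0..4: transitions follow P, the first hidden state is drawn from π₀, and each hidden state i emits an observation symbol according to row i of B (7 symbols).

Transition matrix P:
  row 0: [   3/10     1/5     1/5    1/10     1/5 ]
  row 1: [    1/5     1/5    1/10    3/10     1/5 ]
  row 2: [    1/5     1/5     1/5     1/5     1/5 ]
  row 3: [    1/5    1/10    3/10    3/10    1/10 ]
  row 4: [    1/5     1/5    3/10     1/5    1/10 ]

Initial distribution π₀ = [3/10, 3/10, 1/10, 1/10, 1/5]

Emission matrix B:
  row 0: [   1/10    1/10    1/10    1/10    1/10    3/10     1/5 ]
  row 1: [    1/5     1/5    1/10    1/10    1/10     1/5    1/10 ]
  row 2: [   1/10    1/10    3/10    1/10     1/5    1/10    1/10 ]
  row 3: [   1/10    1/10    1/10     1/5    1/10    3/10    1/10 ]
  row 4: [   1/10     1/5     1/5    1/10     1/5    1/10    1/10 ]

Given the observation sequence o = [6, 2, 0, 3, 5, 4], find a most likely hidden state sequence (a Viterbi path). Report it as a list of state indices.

t=0: δ = [6.000e-02, 3.000e-02, 1.000e-02, 1.000e-02, 2.000e-02]  (obs o_0=6)
t=1: δ = [1.800e-03, 1.200e-03, 3.600e-03, 9.000e-04, 2.400e-03]  ψ = [0, 0, 0, 1, 0]  (obs o_1=2)
t=2: δ = [7.200e-05, 1.440e-04, 7.200e-05, 7.200e-05, 7.200e-05]  ψ = [2, 2, 2, 2, 2]  (obs o_2=0)
t=3: δ = [2.880e-06, 2.880e-06, 2.160e-06, 8.640e-06, 2.880e-06]  ψ = [1, 1, 3, 1, 1]  (obs o_3=3)
t=4: δ = [5.184e-07, 1.728e-07, 2.592e-07, 7.776e-07, 8.640e-08]  ψ = [3, 3, 3, 3, 3]  (obs o_4=5)
t=5: δ = [1.555e-08, 1.037e-08, 4.666e-08, 2.333e-08, 2.074e-08]  ψ = [0, 0, 3, 3, 0]  (obs o_5=4)
backtrack: best end state = 2; path = [0, 2, 1, 3, 3, 2]

path = [0, 2, 1, 3, 3, 2]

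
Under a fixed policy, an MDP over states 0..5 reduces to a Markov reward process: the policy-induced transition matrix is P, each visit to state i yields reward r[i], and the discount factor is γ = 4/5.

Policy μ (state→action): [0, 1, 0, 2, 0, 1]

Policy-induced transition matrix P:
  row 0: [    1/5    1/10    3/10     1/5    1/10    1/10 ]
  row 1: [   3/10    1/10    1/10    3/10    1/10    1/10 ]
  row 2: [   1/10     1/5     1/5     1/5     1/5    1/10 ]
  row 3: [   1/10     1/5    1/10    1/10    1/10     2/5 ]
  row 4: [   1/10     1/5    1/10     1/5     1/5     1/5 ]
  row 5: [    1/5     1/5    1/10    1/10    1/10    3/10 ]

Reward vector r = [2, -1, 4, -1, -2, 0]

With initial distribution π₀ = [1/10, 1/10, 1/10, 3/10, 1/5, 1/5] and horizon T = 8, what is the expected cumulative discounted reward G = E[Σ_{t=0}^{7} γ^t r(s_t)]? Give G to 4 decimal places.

G = 0.7730

t=0: π = [0.1000, 0.1000, 0.1000, 0.3000, 0.2000, 0.2000], E[r] = -0.2000, γ^t·E[r] = -0.200000, running G = -0.200000
t=1: π = [0.1500, 0.1800, 0.1300, 0.1600, 0.1300, 0.2500], E[r] = 0.2200, γ^t·E[r] = 0.176000, running G = -0.024000
t=2: π = [0.1760, 0.1670, 0.1430, 0.1770, 0.1260, 0.2110], E[r] = 0.3280, γ^t·E[r] = 0.209920, running G = 0.185920
t=3: π = [0.1721, 0.1657, 0.1495, 0.1779, 0.1269, 0.2079], E[r] = 0.3448, γ^t·E[r] = 0.176538, running G = 0.362458
t=4: π = [0.1711, 0.1662, 0.1494, 0.1780, 0.1276, 0.2076], E[r] = 0.3403, γ^t·E[r] = 0.139375, running G = 0.501832
t=5: π = [0.1711, 0.1663, 0.1492, 0.1781, 0.1277, 0.2077], E[r] = 0.3392, γ^t·E[r] = 0.111142, running G = 0.612974
t=6: π = [0.1711, 0.1663, 0.1491, 0.1781, 0.1277, 0.2077], E[r] = 0.3391, γ^t·E[r] = 0.088905, running G = 0.701879
t=7: π = [0.1711, 0.1663, 0.1491, 0.1780, 0.1277, 0.2077], E[r] = 0.3392, γ^t·E[r] = 0.071128, running G = 0.773007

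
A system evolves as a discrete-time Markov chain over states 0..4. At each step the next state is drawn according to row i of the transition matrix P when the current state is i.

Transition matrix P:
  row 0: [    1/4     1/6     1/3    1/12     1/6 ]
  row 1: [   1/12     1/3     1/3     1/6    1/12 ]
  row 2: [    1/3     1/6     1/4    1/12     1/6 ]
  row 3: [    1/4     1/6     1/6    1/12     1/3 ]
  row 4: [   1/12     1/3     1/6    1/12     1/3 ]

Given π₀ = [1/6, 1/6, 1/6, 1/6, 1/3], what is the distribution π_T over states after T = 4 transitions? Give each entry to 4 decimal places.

π = [0.1987, 0.2397, 0.2614, 0.1035, 0.1967]

t=0: π = [0.1667, 0.1667, 0.1667, 0.1667, 0.3333]
t=1: π = [0.1806, 0.2500, 0.2361, 0.0972, 0.2361]
t=2: π = [0.1887, 0.2477, 0.2581, 0.1042, 0.2014]
t=3: π = [0.1967, 0.2415, 0.2609, 0.1040, 0.1970]
t=4: π = [0.1987, 0.2397, 0.2614, 0.1035, 0.1967]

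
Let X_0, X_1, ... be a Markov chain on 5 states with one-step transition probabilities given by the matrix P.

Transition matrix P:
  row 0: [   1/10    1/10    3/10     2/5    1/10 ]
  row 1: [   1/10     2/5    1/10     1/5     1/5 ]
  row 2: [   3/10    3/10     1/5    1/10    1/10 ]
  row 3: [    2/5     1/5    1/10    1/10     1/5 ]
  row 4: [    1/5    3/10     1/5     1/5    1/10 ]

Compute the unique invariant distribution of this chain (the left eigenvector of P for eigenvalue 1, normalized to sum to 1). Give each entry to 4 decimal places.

π = [0.2108, 0.2638, 0.1743, 0.2043, 0.1468]

Balance equations π_j = Σ_i π_i·P[i][j]:
  π_0 = 1/10·π_0 + 1/10·π_1 + 3/10·π_2 + 2/5·π_3 + 1/5·π_4
  π_1 = 1/10·π_0 + 2/5·π_1 + 3/10·π_2 + 1/5·π_3 + 3/10·π_4
  π_2 = 3/10·π_0 + 1/10·π_1 + 1/5·π_2 + 1/10·π_3 + 1/5·π_4
  π_3 = 2/5·π_0 + 1/5·π_1 + 1/10·π_2 + 1/10·π_3 + 1/5·π_4
  normalize: π_0 + π_1 + π_2 + π_3 + π_4 = 1
Solving the linear system gives exactly π = [1067/5061, 445/1687, 42/241, 1034/5061, 743/5061].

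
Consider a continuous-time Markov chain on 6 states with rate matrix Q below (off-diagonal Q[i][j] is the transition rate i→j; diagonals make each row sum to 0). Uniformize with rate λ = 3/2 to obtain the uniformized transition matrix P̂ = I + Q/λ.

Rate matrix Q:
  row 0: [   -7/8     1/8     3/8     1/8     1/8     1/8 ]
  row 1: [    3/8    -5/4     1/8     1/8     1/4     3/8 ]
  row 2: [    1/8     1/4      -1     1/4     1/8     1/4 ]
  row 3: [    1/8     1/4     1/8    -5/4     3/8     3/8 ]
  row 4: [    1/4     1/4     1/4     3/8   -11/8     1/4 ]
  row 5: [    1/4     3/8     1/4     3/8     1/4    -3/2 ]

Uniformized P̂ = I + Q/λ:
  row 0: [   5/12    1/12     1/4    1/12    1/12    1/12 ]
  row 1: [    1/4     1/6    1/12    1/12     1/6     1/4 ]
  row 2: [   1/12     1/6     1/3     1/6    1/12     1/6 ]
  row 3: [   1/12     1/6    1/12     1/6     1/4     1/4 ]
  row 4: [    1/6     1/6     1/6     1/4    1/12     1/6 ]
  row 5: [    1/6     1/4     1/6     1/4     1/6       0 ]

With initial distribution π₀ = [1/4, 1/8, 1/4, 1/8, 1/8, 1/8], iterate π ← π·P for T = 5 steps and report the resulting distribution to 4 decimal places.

π = [0.2015, 0.1625, 0.1879, 0.1603, 0.1362, 0.1515]

t=0: π = [0.2500, 0.1250, 0.2500, 0.1250, 0.1250, 0.1250]
t=1: π = [0.2083, 0.1563, 0.2083, 0.1563, 0.1250, 0.1458]
t=2: π = [0.2014, 0.1615, 0.1927, 0.1589, 0.1345, 0.1510]
t=3: π = [0.2012, 0.1625, 0.1889, 0.1602, 0.1359, 0.1514]
t=4: π = [0.2014, 0.1625, 0.1880, 0.1603, 0.1362, 0.1516]
t=5: π = [0.2015, 0.1625, 0.1879, 0.1603, 0.1362, 0.1515]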